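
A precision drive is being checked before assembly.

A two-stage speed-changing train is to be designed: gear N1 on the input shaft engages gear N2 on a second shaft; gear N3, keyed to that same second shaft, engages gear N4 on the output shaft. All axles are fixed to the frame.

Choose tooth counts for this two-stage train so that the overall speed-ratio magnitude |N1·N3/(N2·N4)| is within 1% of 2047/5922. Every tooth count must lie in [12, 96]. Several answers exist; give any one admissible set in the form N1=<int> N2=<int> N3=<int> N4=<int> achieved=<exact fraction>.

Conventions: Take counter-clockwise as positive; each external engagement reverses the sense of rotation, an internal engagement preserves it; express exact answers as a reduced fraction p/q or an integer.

N1=23 N2=63 N3=89 N4=94 achieved=2047/5922

design class (target 2047/5922): fixed-axis compound train
target = 2047/5922 in lowest terms: an exact hit needs N1·N3 = k·2047 and N2·N4 = k·5922 for one integer k, every count in [12, 96]; additionally prefer no 1:1 stage (N1 ≠ N2, N3 ≠ N4)
k = 1: N1·N3 = 2047 = 23·89, N2·N4 = 5922 = 63·94
achieved = 23·89/(63·94) = 2047/5922; |achieved − target| = 0 ≤ 2047/592200 ✓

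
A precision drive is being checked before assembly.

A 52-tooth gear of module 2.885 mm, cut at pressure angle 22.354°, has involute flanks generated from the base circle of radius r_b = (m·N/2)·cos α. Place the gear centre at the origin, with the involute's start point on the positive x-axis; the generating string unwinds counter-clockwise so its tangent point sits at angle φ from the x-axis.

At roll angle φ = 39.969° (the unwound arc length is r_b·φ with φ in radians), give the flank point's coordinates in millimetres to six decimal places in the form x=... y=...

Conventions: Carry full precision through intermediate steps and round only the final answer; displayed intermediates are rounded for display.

x=84.254044 y=7.474612

class = single-mesh tooth geometry [base-circle involute, m = 2.885, 52T]
pitch radius r_p = m·N/2 = 2.885·52/2 = 75.010000
base radius r_b = r_p·cos α = 75.010000·cos 22.354° = 69.373124
roll angle φ = 39.969° = 0.69759065 rad
x = r_b·(cos φ + φ·sin φ) = 84.254044
y = r_b·(sin φ − φ·cos φ) = 7.474612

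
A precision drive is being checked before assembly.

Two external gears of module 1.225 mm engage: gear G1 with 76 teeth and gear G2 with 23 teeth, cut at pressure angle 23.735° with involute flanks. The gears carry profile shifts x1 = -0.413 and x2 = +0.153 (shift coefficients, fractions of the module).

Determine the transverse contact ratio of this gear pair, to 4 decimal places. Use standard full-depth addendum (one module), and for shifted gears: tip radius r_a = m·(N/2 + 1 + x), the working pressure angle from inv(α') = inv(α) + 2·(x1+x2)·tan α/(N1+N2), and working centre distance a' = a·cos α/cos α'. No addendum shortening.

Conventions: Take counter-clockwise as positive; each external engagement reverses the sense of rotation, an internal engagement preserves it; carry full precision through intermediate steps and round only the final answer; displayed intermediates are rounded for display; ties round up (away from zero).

1.5509

topology: single-mesh involute geometry — m = 1.225, 76T/23T pair
base radii: r_b1 = 42.612656, r_b2 = 12.895935
tip radii: r_a1 = 47.269075, r_a2 = 15.499925
inv(α') = inv(23.735°) + 2·(-0.413+0.153)·tan α/(76+23) = 0.02313466  ⇒  α' = 23.02717°
a' = a·cos α / cos α' = 60.6375·cos 23.735°/cos 23.02717° = 60.314484
action lengths: √(r_a1²−r_b1²) = 20.457932, √(r_a2²−r_b2²) = 8.598984
base pitch p_b = π·m·cos α = 3.522937
CR = (20.457932 + 8.598984 − 60.314484·sin 23.02717°)/3.522937 = 1.550933
contact ratio ≈ 1.5509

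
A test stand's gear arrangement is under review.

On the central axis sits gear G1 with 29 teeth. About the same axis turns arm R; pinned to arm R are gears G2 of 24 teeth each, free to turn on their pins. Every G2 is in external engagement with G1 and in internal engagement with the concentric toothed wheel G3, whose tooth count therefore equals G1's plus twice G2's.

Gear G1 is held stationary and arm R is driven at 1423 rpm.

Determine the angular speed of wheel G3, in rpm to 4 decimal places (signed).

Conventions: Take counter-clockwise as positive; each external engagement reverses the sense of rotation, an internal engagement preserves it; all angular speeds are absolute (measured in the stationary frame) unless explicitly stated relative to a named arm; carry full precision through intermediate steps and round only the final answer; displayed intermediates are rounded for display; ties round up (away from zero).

planetary set (29T centre, 24T on arm, 77T internal) — Willis relation
normalise by the input: solve with ω_arm = 1, then scale by 1423 rpm
ring teeth: 29 + 2·24 = 77
29(ω_sun−ω_arm) = −77(ω_ring−ω_arm),  ω_sun = 0, ω_arm = 1
ω_ring = 1 − (29/77)(0−1) = 106/77
scale: ω_ring = 106/77 × 1423 rpm = +1958.9351 rpm

+1958.9351 rpm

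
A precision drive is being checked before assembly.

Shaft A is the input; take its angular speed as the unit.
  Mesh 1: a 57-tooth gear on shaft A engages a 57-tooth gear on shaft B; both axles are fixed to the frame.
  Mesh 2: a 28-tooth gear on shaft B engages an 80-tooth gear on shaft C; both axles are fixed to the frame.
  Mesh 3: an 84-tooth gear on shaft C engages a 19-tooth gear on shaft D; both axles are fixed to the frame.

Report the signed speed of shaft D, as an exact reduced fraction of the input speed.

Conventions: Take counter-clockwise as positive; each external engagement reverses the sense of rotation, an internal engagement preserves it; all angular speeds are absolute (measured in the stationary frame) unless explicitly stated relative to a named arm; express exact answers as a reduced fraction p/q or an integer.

3-mesh fixed-axis compound train (all bearings frame-fixed)
mesh 1 [57T→57T]: |ω|/ω_in = 1×57/57 = 1, sense flips to −
mesh 2 [28T→80T]: |ω|/ω_in = 1×28/80 = 7/20, sense flips to +
mesh 3 [84T→19T]: |ω|/ω_in = (7/20)×84/19 = 147/95, sense flips to −
signed output speed (× input speed) = -147/95

-147/95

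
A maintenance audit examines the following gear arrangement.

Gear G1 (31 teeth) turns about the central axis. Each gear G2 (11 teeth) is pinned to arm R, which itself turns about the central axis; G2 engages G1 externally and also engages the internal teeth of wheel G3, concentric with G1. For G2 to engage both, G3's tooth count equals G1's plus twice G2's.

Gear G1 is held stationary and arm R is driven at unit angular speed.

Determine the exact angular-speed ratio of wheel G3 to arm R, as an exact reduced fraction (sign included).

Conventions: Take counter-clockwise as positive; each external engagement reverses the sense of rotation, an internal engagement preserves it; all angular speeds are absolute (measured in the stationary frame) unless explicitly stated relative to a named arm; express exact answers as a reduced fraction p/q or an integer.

84/53

recognized (axles ride arm R): planetary set, 31/11/53 teeth
ring teeth: 31 + 2·11 = 53
31(ω_sun−ω_arm) = −53(ω_ring−ω_arm),  ω_sun = 0, ω_arm = 1
ω_ring = 1 − (31/53)(0−1) = 84/53
ω_out/ω_in = 84/53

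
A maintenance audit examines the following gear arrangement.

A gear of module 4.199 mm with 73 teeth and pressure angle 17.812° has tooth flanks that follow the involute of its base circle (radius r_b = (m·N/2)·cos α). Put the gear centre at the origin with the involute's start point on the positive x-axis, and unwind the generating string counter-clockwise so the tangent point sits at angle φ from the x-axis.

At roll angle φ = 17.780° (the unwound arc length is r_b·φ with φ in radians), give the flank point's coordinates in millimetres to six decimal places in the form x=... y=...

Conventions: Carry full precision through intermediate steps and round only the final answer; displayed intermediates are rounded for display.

x=152.774395 y=1.439540

recognized (one wheel, involute flank): single-mesh tooth geometry, m = 4.199, N = 73
pitch radius r_p = m·N/2 = 4.199·73/2 = 153.263500
base radius r_b = r_p·cos α = 153.263500·cos 17.812° = 145.916867
roll angle φ = 17.780° = 0.31031954 rad
x = r_b·(cos φ + φ·sin φ) = 152.774395
y = r_b·(sin φ − φ·cos φ) = 1.439540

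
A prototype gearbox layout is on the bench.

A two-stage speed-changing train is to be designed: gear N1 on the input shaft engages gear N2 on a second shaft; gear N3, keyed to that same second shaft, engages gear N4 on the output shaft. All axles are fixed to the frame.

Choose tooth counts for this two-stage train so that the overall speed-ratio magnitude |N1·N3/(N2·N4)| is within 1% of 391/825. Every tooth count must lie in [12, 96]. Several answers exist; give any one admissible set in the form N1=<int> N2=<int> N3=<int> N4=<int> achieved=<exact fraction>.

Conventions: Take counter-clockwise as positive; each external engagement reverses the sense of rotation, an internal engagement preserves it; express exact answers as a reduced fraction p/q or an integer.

N1=17 N2=15 N3=23 N4=55 achieved=391/825

class = fixed-axis compound train [2-stage, 391/825 wanted]
target = 391/825 in lowest terms: an exact hit needs N1·N3 = k·391 and N2·N4 = k·825 for one integer k, every count in [12, 96]; additionally prefer no 1:1 stage (N1 ≠ N2, N3 ≠ N4)
k = 1: N1·N3 = 391 = 17·23, N2·N4 = 825 = 15·55
achieved = 17·23/(15·55) = 391/825; |achieved − target| = 0 ≤ 391/82500 ✓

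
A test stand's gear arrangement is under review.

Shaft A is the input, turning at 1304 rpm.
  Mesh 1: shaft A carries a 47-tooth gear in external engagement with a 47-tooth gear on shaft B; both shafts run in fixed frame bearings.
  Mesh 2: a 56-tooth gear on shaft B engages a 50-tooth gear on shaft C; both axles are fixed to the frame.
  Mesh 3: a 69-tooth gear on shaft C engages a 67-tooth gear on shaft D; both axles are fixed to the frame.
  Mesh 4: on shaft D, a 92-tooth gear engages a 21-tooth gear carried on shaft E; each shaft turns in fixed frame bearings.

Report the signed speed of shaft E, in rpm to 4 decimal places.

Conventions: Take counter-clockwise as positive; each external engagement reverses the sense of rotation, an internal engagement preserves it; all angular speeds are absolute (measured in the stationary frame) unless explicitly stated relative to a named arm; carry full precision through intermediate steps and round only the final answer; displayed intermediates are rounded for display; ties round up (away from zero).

+6589.2872 rpm

topology: fixed-axis compound train — 4 meshes, A→E
mesh 1 [47T→47T]: ω = 1304.0000×47/47 = 1304.0000 rpm, sense flips to −
mesh 2 [56T→50T]: ω = 1304.0000×56/50 = 1460.4800 rpm, sense flips to +
mesh 3 [69T→67T]: ω = 1460.4800×69/67 = 1504.0764 rpm, sense flips to −
mesh 4 [92T→21T]: ω = 1504.0764×92/21 = 6589.2872 rpm, sense flips to +
signed output speed = +6589.2872 rpm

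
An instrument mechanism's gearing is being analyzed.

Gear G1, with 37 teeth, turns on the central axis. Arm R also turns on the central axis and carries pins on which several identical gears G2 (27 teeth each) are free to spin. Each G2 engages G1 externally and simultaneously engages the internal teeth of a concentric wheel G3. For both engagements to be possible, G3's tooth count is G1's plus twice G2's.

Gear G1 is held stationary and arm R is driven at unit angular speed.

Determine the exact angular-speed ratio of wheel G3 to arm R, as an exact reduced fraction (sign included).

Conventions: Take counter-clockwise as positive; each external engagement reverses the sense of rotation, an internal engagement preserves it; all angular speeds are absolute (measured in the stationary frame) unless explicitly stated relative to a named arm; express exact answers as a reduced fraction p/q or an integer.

128/91

planetary set (37T centre, 27T on arm, 91T internal) — Willis relation
ring teeth: 37 + 2·27 = 91
37(ω_sun−ω_arm) = −91(ω_ring−ω_arm),  ω_sun = 0, ω_arm = 1
ω_ring = 1 − (37/91)(0−1) = 128/91
ω_out/ω_in = 128/91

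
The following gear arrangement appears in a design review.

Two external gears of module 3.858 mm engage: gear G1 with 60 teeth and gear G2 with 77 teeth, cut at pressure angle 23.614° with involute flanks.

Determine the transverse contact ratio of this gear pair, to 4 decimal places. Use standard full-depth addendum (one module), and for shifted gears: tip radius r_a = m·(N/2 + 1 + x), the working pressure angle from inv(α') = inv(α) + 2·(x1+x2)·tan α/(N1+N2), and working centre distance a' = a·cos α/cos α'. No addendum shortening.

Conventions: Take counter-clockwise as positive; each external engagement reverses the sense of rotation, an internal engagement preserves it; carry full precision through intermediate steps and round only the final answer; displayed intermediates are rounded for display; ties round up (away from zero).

class = single-mesh tooth geometry [involute pair 60T × 77T, m = 3.858]
base radii: r_b1 = 106.048497, r_b2 = 136.095571
tip radii: r_a1 = 119.598000, r_a2 = 152.391000
no profile shift: α' = α, a' = a
action lengths: √(r_a1²−r_b1²) = 55.293742, √(r_a2²−r_b2²) = 68.563929
base pitch p_b = π·m·cos α = 11.105373
CR = (55.293742 + 68.563929 − 264.273000·sin 23.61400°)/11.105373 = 1.620572
contact ratio ≈ 1.6206

1.6206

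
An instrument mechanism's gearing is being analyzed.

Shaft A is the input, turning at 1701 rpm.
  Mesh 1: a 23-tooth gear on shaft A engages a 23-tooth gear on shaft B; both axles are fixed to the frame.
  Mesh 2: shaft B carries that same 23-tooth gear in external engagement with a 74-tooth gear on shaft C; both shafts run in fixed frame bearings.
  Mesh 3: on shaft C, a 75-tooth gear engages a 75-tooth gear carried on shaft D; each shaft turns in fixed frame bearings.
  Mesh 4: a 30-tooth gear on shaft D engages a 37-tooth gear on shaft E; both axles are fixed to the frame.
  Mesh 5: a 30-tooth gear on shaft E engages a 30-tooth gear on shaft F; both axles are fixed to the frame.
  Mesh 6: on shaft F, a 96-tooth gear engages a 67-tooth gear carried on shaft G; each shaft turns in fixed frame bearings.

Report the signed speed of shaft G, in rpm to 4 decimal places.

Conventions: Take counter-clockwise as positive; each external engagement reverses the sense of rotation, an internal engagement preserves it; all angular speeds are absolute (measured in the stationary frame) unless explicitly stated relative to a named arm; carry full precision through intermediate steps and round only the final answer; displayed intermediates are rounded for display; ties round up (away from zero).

+614.2093 rpm

recognized (7 fixed axles, 6 meshes): fixed-axis compound train
mesh 1 [23T→23T]: ω = 1701.0000×23/23 = 1701.0000 rpm, sense flips to −
mesh 2 [23T→74T]: ω = 1701.0000×23/74 = 528.6892 rpm, sense flips to +
mesh 3 [75T→75T]: ω = 528.6892×75/75 = 528.6892 rpm, sense flips to −
mesh 4 [30T→37T]: ω = 528.6892×30/37 = 428.6669 rpm, sense flips to +
mesh 5 [30T→30T]: ω = 428.6669×30/30 = 428.6669 rpm, sense flips to −
mesh 6 [96T→67T]: ω = 428.6669×96/67 = 614.2093 rpm, sense flips to +
signed output speed = +614.2093 rpm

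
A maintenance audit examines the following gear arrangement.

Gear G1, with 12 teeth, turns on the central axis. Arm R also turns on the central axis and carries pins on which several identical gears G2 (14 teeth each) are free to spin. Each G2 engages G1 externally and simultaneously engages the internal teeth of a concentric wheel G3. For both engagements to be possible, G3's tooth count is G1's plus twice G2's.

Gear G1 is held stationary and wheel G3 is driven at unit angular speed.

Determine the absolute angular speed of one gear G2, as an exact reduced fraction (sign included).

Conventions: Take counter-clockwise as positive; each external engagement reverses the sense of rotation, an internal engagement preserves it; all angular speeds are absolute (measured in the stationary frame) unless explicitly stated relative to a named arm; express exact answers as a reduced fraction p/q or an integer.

10/7

planetary set (12T centre, 14T on arm, 40T internal) — Willis relation
ring teeth: 12 + 2·14 = 40
12(ω_sun−ω_arm) = −40(ω_ring−ω_arm),  ω_sun = 0, ω_ring = 1
12(0−ω_arm) = −40(1−ω_arm)  ⇒  52·ω_arm = 40  ⇒  ω_arm = 10/13
sun–planet mesh: 12·(0−10/13) = −14·(ω_p−ω_arm)  ⇒  ω_p−ω_arm = 60/91
ω_p = 10/13 + 60/91 = 10/7
exact speed ratio = 10/7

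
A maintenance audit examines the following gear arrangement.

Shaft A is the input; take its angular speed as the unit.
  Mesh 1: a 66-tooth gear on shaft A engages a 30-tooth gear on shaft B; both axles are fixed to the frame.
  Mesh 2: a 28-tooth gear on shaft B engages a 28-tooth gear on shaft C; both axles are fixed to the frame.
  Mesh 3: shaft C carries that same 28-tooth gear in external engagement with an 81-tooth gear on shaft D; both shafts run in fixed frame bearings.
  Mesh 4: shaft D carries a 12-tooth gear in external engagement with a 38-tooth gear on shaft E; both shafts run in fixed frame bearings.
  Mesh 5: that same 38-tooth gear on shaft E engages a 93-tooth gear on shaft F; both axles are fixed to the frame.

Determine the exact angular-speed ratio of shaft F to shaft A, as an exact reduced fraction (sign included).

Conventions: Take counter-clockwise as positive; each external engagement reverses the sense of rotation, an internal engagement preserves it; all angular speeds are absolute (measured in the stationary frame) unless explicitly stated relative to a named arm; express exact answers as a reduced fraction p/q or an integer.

class = fixed-axis compound train [5 meshes; 5 ratios multiply, 5 sense flips]
mesh 1 [66T→30T]: running ratio 11/5, sense −
mesh 2 [28T→28T]: running ratio 11/5, sense +
mesh 3 [28T→81T]: running ratio 308/405, sense −
mesh 4 [12T→38T]: running ratio 616/2565, sense +
mesh 5 [38T→93T]: running ratio 1232/12555, sense −
ω_out/ω_in = -1232/12555

-1232/12555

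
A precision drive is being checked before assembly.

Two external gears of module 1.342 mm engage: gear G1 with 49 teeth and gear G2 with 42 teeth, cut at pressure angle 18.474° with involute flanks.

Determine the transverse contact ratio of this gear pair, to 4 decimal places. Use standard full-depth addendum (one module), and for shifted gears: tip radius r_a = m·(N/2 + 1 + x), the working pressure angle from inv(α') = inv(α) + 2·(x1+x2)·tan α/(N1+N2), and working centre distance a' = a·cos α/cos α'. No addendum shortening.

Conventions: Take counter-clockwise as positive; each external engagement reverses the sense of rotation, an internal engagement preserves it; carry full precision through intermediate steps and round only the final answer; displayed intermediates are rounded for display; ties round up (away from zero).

1.8209

single-mesh involute tooth geometry (49T engaging 42T at module 1.342)
base radii: r_b1 = 31.184664, r_b2 = 26.729712
tip radii: r_a1 = 34.221000, r_a2 = 29.524000
no profile shift: α' = α, a' = a
action lengths: √(r_a1²−r_b1²) = 14.092322, √(r_a2²−r_b2²) = 12.537506
base pitch p_b = π·m·cos α = 3.998756
CR = (14.092322 + 12.537506 − 61.061000·sin 18.47400°)/3.998756 = 1.820858
contact ratio ≈ 1.8209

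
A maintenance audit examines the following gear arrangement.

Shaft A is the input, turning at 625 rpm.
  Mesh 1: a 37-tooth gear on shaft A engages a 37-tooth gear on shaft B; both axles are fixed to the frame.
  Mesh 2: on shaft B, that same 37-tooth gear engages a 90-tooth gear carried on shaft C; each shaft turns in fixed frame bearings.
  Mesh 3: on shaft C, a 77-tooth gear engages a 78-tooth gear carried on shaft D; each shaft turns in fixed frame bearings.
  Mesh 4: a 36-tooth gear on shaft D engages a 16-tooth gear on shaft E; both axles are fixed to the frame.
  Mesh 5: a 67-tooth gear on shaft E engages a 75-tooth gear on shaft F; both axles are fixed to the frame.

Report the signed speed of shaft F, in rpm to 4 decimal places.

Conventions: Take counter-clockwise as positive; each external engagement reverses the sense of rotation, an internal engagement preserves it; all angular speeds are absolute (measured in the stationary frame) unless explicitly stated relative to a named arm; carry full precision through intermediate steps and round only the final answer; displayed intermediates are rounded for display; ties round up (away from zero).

topology: fixed-axis compound train — 5 meshes, A→F
mesh 1 [37T→37T]: ω = 625.0000×37/37 = 625.0000 rpm, sense flips to −
mesh 2 [37T→90T]: ω = 625.0000×37/90 = 256.9444 rpm, sense flips to +
mesh 3 [77T→78T]: ω = 256.9444×77/78 = 253.6503 rpm, sense flips to −
mesh 4 [36T→16T]: ω = 253.6503×36/16 = 570.7131 rpm, sense flips to +
mesh 5 [67T→75T]: ω = 570.7131×67/75 = 509.8371 rpm, sense flips to −
signed output speed = -509.8371 rpm

-509.8371 rpm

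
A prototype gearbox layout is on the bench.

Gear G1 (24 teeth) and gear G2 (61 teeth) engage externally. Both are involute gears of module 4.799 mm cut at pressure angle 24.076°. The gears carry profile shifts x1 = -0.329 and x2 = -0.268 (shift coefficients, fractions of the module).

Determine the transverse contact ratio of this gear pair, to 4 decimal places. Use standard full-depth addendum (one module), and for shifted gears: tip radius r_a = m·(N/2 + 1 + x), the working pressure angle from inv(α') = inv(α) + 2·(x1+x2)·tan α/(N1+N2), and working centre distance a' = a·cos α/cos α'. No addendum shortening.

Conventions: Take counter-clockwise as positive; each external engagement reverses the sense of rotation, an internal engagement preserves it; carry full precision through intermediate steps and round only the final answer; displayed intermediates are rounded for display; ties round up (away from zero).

topology: single-mesh involute geometry — m = 4.799, 24T/61T pair
base radii: r_b1 = 52.578140, r_b2 = 133.636106
tip radii: r_a1 = 60.808129, r_a2 = 149.882368
inv(α') = inv(24.076°) + 2·(-0.329-0.268)·tan α/(24+61) = 0.02033705  ⇒  α' = 22.09893°
a' = a·cos α / cos α' = 203.9575·cos 24.076°/cos 22.09893° = 200.979040
action lengths: √(r_a1²−r_b1²) = 30.547795, √(r_a2²−r_b2²) = 67.868369
base pitch p_b = π·m·cos α = 13.764925
CR = (30.547795 + 67.868369 − 200.979040·sin 22.09893°)/13.764925 = 1.656852
contact ratio ≈ 1.6569

1.6569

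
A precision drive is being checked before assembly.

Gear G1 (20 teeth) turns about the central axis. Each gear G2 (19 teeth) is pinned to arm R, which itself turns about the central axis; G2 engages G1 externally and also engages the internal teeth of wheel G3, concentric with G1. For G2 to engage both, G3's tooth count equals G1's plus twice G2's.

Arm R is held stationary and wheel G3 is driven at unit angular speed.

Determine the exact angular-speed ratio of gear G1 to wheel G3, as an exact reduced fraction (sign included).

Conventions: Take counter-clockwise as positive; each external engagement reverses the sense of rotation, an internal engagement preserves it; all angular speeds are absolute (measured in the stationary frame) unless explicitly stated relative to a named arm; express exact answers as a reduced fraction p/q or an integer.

topology: planetary set — G1 20T / G2 19T / G3 58T, arm = carrier (Willis)
ring teeth: 20 + 2·19 = 58
20(ω_sun−ω_arm) = −58(ω_ring−ω_arm),  ω_arm = 0, ω_ring = 1
ω_sun = 0 − (58/20)(1−0) = -29/10
ω_out/ω_in = -29/10

-29/10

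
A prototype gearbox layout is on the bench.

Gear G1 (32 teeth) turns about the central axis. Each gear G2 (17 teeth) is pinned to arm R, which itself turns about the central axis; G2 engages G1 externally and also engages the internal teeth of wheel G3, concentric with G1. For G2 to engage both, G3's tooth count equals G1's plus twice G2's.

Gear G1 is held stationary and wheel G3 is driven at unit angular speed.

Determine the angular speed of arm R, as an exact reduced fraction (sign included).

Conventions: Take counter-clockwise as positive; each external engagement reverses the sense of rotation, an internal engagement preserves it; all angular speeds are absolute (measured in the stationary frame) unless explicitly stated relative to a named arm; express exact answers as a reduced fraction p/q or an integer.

33/49

topology: planetary set — G1 32T / G2 17T / G3 66T, arm = carrier (Willis)
ring teeth: 32 + 2·17 = 66
32(ω_sun−ω_arm) = −66(ω_ring−ω_arm),  ω_sun = 0, ω_ring = 1
32(0−ω_arm) = −66(1−ω_arm)  ⇒  98·ω_arm = 66  ⇒  ω_arm = 33/49
exact speed ratio = 33/49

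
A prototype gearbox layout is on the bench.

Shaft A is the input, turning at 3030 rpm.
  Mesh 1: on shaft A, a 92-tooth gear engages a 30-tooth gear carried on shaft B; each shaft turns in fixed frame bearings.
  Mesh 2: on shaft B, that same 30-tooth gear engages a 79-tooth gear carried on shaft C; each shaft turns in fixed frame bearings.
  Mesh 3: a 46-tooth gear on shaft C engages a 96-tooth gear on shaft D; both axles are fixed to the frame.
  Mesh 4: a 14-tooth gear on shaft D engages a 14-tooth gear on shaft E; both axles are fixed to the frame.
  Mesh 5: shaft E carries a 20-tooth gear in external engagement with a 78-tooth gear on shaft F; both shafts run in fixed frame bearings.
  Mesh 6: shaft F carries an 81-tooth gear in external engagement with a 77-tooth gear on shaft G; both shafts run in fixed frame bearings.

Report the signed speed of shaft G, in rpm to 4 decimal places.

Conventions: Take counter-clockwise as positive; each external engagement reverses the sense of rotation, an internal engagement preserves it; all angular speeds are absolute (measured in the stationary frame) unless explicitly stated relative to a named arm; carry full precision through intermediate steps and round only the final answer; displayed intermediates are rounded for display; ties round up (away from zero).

+456.0576 rpm

recognized (7 fixed axles, 6 meshes): fixed-axis compound train
mesh 1 [92T→30T]: ω = 3030.0000×92/30 = 9292.0000 rpm, sense flips to −
mesh 2 [30T→79T]: ω = 9292.0000×30/79 = 3528.6076 rpm, sense flips to +
mesh 3 [46T→96T]: ω = 3528.6076×46/96 = 1690.7911 rpm, sense flips to −
mesh 4 [14T→14T]: ω = 1690.7911×14/14 = 1690.7911 rpm, sense flips to +
mesh 5 [20T→78T]: ω = 1690.7911×20/78 = 433.5362 rpm, sense flips to −
mesh 6 [81T→77T]: ω = 433.5362×81/77 = 456.0576 rpm, sense flips to +
signed output speed = +456.0576 rpm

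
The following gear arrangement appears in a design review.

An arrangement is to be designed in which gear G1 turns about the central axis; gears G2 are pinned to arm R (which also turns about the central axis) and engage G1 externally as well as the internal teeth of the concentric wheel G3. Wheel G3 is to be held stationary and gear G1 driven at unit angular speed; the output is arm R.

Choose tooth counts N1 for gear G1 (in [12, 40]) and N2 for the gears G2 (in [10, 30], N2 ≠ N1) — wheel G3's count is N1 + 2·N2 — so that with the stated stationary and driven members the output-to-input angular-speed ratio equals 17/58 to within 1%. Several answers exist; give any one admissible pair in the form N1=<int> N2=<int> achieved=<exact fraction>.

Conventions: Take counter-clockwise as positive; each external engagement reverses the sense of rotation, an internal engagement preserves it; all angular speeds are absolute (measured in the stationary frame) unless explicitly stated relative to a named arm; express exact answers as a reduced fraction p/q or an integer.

class = planetary set [ratio 17/58 wanted; Willis about the carrier]
Willis with ω_ring = 0: ω_arm/ω_sun = N1/(N1+N3); set equal to 17/58  ⇒  N3/N1 = 1/(17/58) − 1 = 41/17
N3 = N1 + 2·N2  ⇒  N2/N1 = (N3/N1 − 1)/2 = (41/17 − 1)/2 = 12/17
smallest multiple with N1 ≥ 12 and N2 ≥ 10: k = 1  ⇒  N1 = 1·17 = 17, N2 = 1·12 = 12 (N1 ≤ 40, N2 ≤ 30, N2 ≠ N1 ✓), N3 = 17 + 2·12 = 41
check: N1/(N1+N3) with N1 = 17, N3 = 41 gives 17/58; |achieved − target| = 0 ≤ 17/5800 ✓

N1=17 N2=12 achieved=17/58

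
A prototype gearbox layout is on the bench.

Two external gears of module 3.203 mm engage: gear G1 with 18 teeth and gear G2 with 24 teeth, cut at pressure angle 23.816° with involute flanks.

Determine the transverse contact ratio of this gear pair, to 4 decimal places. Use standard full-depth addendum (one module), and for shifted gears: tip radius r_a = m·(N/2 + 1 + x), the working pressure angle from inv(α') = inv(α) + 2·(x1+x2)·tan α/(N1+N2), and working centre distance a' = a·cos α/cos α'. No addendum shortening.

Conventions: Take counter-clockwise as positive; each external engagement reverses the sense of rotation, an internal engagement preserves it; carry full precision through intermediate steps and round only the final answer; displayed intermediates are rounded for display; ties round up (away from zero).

single-mesh involute tooth geometry (18T engaging 24T at module 3.203)
base radii: r_b1 = 26.372293, r_b2 = 35.163057
tip radii: r_a1 = 32.030000, r_a2 = 41.639000
no profile shift: α' = α, a' = a
action lengths: √(r_a1²−r_b1²) = 18.177543, √(r_a2²−r_b2²) = 22.301698
base pitch p_b = π·m·cos α = 9.205667
CR = (18.177543 + 22.301698 − 67.263000·sin 23.81600°)/9.205667 = 1.446760
contact ratio ≈ 1.4468

1.4468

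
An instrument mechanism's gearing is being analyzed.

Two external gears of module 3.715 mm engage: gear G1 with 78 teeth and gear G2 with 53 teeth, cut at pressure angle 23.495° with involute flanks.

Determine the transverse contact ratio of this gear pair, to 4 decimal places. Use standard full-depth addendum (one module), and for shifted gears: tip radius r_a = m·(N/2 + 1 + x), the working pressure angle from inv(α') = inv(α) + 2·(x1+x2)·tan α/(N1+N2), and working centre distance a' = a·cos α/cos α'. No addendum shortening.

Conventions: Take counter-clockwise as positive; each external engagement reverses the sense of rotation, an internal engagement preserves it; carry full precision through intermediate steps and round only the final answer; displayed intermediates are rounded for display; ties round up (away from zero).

class = single-mesh tooth geometry [involute pair 78T × 53T, m = 3.715]
base radii: r_b1 = 132.873290, r_b2 = 90.285697
tip radii: r_a1 = 148.600000, r_a2 = 102.162500
no profile shift: α' = α, a' = a
action lengths: √(r_a1²−r_b1²) = 66.533066, √(r_a2²−r_b2²) = 47.808674
base pitch p_b = π·m·cos α = 10.703430
CR = (66.533066 + 47.808674 − 243.332500·sin 23.49500°)/10.703430 = 1.619351
contact ratio ≈ 1.6194

1.6194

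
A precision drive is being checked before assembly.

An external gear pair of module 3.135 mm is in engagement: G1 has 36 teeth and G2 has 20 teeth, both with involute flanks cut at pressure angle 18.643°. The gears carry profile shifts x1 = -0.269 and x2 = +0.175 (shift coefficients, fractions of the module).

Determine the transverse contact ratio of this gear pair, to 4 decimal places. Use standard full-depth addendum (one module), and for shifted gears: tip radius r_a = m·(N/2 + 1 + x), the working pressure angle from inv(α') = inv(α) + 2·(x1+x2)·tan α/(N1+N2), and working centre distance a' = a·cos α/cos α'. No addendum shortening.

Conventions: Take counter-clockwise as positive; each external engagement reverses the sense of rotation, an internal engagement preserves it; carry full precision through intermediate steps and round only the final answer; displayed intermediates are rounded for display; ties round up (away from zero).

single-mesh involute tooth geometry (36T engaging 20T at module 3.135)
base radii: r_b1 = 53.469048, r_b2 = 29.705027
tip radii: r_a1 = 58.721685, r_a2 = 35.033625
inv(α') = inv(18.643°) + 2·(-0.269+0.175)·tan α/(36+20) = 0.01085854  ⇒  α' = 18.05308°
a' = a·cos α / cos α' = 87.7800·cos 18.643°/cos 18.05308° = 87.480768
action lengths: √(r_a1²−r_b1²) = 24.275444, √(r_a2²−r_b2²) = 18.573267
base pitch p_b = π·m·cos α = 9.332109
CR = (24.275444 + 18.573267 − 87.480768·sin 18.05308°)/9.332109 = 1.686500
contact ratio ≈ 1.6865

1.6865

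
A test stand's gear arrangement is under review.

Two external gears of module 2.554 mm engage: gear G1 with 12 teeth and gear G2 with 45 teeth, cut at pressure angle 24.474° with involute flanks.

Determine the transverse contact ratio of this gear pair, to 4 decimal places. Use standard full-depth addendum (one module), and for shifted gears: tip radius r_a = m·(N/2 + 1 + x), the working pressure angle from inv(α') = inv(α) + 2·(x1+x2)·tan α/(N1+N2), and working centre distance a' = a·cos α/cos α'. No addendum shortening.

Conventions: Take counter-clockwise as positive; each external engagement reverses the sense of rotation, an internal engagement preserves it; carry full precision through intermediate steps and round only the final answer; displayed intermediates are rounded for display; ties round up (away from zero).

1.4339

single-mesh involute tooth geometry (12T engaging 45T at module 2.554)
base radii: r_b1 = 13.947129, r_b2 = 52.301733
tip radii: r_a1 = 17.878000, r_a2 = 60.019000
no profile shift: α' = α, a' = a
action lengths: √(r_a1²−r_b1²) = 11.184833, √(r_a2²−r_b2²) = 29.441622
base pitch p_b = π·m·cos α = 7.302700
CR = (11.184833 + 29.441622 − 72.789000·sin 24.47400°)/7.302700 = 1.433909
contact ratio ≈ 1.4339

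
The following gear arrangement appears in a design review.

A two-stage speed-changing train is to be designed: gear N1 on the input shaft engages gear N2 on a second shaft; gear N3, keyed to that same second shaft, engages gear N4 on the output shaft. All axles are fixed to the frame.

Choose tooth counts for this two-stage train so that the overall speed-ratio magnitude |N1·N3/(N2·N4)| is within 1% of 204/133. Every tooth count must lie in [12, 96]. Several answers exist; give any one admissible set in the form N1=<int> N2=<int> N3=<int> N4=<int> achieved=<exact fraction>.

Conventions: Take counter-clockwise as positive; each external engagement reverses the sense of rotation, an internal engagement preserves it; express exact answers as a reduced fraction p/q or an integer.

2-stage fixed-axis compound train for ratio 204/133
target = 204/133 in lowest terms: an exact hit needs N1·N3 = k·204 and N2·N4 = k·133 for one integer k, every count in [12, 96]; additionally prefer no 1:1 stage (N1 ≠ N2, N3 ≠ N4)
k = 1: no 1:1-free in-range split of k·204 and k·133 into factor pairs; take k = 2
k = 2: N1·N3 = 408 = 12·34, N2·N4 = 266 = 14·19
achieved = 12·34/(14·19) = 204/133; |achieved − target| = 0 ≤ 51/3325 ✓

N1=12 N2=14 N3=34 N4=19 achieved=204/133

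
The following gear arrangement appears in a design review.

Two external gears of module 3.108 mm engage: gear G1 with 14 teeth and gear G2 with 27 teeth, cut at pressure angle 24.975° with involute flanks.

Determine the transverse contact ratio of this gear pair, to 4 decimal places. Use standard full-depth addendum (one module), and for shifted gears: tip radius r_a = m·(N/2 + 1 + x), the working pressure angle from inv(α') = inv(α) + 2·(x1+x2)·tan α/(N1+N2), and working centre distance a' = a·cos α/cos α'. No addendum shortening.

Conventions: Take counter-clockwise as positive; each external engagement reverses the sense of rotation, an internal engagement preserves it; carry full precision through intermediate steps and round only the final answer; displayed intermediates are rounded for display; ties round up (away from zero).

recognized (one external pair, fixed centres): single-mesh tooth geometry, m = 3.108, N1 = 14, N2 = 27
base radii: r_b1 = 19.721642, r_b2 = 38.034596
tip radii: r_a1 = 24.864000, r_a2 = 45.066000
no profile shift: α' = α, a' = a
action lengths: √(r_a1²−r_b1²) = 15.141840, √(r_a2²−r_b2²) = 24.172586
base pitch p_b = π·m·cos α = 8.851052
CR = (15.141840 + 24.172586 − 63.714000·sin 24.97500°)/8.851052 = 1.402424
contact ratio ≈ 1.4024

1.4024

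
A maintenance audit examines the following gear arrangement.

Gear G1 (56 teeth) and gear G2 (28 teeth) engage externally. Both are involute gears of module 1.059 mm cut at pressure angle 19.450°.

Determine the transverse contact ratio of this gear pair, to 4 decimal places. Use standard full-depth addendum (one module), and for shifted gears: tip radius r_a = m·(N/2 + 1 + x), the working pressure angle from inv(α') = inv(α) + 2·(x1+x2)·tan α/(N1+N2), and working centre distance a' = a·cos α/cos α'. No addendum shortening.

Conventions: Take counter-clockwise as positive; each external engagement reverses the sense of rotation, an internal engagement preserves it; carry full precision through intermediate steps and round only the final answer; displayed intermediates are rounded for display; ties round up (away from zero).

1.7332

class = single-mesh tooth geometry [involute pair 56T × 28T, m = 1.059]
base radii: r_b1 = 27.959833, r_b2 = 13.979916
tip radii: r_a1 = 30.711000, r_a2 = 15.885000
no profile shift: α' = α, a' = a
action lengths: √(r_a1²−r_b1²) = 12.704853, √(r_a2²−r_b2²) = 7.542888
base pitch p_b = π·m·cos α = 3.137086
CR = (12.704853 + 7.542888 − 44.478000·sin 19.45000°)/3.137086 = 1.733224
contact ratio ≈ 1.7332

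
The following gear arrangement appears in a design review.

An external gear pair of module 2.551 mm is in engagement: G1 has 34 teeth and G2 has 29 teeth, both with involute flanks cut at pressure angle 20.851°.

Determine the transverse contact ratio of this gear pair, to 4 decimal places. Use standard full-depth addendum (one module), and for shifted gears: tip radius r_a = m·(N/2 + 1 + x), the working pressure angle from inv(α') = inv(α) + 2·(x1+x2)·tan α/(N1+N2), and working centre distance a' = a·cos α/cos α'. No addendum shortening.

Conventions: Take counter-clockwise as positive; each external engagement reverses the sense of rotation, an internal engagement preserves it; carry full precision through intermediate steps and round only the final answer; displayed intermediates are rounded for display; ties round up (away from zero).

recognized (one external pair, fixed centres): single-mesh tooth geometry, m = 2.551, N1 = 34, N2 = 29
base radii: r_b1 = 40.526861, r_b2 = 34.567029
tip radii: r_a1 = 45.918000, r_a2 = 39.540500
no profile shift: α' = α, a' = a
action lengths: √(r_a1²−r_b1²) = 21.587872, √(r_a2²−r_b2²) = 19.198220
base pitch p_b = π·m·cos α = 7.489346
CR = (21.587872 + 19.198220 − 80.356500·sin 20.85100°)/7.489346 = 1.626856
contact ratio ≈ 1.6269

1.6269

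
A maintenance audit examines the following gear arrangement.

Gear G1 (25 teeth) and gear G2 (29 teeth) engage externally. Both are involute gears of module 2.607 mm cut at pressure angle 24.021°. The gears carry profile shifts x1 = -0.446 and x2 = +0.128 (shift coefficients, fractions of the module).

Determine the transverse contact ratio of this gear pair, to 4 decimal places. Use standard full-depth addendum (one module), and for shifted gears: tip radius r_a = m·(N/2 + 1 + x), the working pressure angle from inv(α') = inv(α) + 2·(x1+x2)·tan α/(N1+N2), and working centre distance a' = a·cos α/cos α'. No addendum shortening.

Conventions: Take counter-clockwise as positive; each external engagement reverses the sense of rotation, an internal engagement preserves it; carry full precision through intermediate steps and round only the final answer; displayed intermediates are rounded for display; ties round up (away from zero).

1.5567

class = single-mesh tooth geometry [involute pair 25T × 29T, m = 2.607]
base radii: r_b1 = 29.765303, r_b2 = 34.527751
tip radii: r_a1 = 34.031778, r_a2 = 40.742196
inv(α') = inv(24.021°) + 2·(-0.446+0.128)·tan α/(25+29) = 0.02117341  ⇒  α' = 22.38546°
a' = a·cos α / cos α' = 70.3890·cos 24.021°/cos 22.38546° = 69.532860
action lengths: √(r_a1²−r_b1²) = 16.498142, √(r_a2²−r_b2²) = 21.627782
base pitch p_b = π·m·cos α = 7.480836
CR = (16.498142 + 21.627782 − 69.532860·sin 22.38546°)/7.480836 = 1.556688
contact ratio ≈ 1.5567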